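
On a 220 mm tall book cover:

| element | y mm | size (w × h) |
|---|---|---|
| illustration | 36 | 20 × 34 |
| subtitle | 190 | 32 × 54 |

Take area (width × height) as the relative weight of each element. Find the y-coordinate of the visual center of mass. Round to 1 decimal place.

y ≈ 146.5

Taking area as weight: illustration 20·34 = 680, subtitle 32·54 = 1728. Sum 2408.
y-moment: 680·36 + 1728·190 = 352800; centroid 352800/2408 ≈ 146.51.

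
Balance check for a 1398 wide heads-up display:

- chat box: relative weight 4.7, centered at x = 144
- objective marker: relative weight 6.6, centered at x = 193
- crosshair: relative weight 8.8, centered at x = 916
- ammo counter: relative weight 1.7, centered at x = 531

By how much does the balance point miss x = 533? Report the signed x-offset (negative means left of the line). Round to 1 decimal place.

Σw = 4.7 + 6.6 + 8.8 + 1.7 = 21.8.
Σw·x = 4.7·144 + 6.6·193 + 8.8·916 + 1.7·531 = 10914.1, so x̄ = 10914.1/21.8 ≈ 500.65.
Against x = 533, that's 500.65 − 533 = -32.35.

≈ -32.4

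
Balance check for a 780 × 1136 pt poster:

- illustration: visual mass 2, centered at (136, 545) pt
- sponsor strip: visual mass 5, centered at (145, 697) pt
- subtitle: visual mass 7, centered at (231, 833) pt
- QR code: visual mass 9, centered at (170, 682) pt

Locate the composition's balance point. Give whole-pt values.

(180, 719)

Total weight = 2 + 5 + 7 + 9 = 23.
x: (2·136 + 5·145 + 7·231 + 9·170) / 23 = 4144 / 23 ≈ 180.17
y: (2·545 + 5·697 + 7·833 + 9·682) / 23 = 16544 / 23 ≈ 719.30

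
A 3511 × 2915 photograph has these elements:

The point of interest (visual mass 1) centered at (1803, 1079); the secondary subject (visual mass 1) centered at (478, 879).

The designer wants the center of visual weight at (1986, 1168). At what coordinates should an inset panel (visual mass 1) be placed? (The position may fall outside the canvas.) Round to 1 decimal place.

(3677.0, 1546.0)

With the inset panel, Σw becomes 1 + 1 + 1 = 3.
Along x: (2281 + 1·x) / 3 = 1986 (existing moment 1·1803 + 1·478 = 2281) ⇒ x = (5958 − 2281) / 1 ≈ 3677.00.
Along y: (1958 + 1·y) / 3 = 1168 (existing moment 1·1079 + 1·879 = 1958) ⇒ y = (3504 − 1958) / 1 ≈ 1546.00.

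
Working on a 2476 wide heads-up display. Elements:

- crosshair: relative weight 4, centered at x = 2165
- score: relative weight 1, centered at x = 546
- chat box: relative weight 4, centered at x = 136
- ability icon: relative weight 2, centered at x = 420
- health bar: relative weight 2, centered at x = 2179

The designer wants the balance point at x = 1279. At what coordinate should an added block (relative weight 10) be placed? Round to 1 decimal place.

x ≈ 1446.9

After adding the added block, total weight = 4 + 1 + 4 + 2 + 2 + 10 = 23.
Along x: (14948 + 10·x) / 23 = 1279 (existing moment 4·2165 + 1·546 + 4·136 + 2·420 + 2·2179 = 14948) ⇒ x = (29417 − 14948) / 10 ≈ 1446.90.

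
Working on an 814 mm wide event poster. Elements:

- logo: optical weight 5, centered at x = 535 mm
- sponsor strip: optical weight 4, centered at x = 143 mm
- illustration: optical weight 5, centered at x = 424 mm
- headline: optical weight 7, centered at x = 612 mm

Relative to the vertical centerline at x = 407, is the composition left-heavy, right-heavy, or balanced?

right-heavy

Weights sum to 5 + 4 + 5 + 7 = 21.
Σw·x = 5·535 + 4·143 + 5·424 + 7·612 = 9651, so x̄ = 9651/21 ≈ 459.57.
459.6 lies right of the midline 407, so the layout is right-heavy.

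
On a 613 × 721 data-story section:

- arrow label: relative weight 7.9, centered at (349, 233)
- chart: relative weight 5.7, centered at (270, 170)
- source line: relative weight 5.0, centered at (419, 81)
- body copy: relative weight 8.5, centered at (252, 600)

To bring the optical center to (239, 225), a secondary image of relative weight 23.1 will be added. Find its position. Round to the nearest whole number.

(150, 129)

New total weight: (7.9 + 5.7 + 5.0 + 8.5) + 23.1 = 50.2.
Along x: (8533.1 + 23.1·x) / 50.2 = 239 (existing moment 7.9·349 + 5.7·270 + 5.0·419 + 8.5·252 = 8533.1) ⇒ x = (11997.8 − 8533.1) / 23.1 ≈ 149.99.
Along y: (8314.7 + 23.1·y) / 50.2 = 225 (existing moment 7.9·233 + 5.7·170 + 5.0·81 + 8.5·600 = 8314.7) ⇒ y = (11295.0 − 8314.7) / 23.1 ≈ 129.02.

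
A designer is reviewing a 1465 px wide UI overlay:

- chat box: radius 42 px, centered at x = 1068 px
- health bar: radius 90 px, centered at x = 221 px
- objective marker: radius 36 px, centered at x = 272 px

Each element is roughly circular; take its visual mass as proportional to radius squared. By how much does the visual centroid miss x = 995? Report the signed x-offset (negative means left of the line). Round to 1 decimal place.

≈ -634.2 px

r² weights: chat box 42² = 1764, health bar 90² = 8100, objective marker 36² = 1296. Total = 11160.
x-moment: 1764·1068 + 8100·221 + 1296·272 = 4026564; centroid 4026564/11160 ≈ 360.80.
Difference: 360.80 − 995 ≈ -634.20.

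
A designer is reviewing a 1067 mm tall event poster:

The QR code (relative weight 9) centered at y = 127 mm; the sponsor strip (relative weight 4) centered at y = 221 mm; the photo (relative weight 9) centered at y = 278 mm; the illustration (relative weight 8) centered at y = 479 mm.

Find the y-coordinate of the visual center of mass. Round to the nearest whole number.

Σw = 9 + 4 + 9 + 8 = 30.
y: (9·127 + 4·221 + 9·278 + 8·479) / 30 = 8361 / 30 ≈ 278.70

y ≈ 279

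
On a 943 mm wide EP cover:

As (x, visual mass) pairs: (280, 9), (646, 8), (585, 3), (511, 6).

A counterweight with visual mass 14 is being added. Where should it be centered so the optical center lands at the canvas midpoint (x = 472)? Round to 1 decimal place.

With the counterweight, Σw becomes 9 + 8 + 3 + 6 + 14 = 40.
Along x: (12509 + 14·x) / 40 = 472 (existing moment 9·280 + 8·646 + 3·585 + 6·511 = 12509) ⇒ x = (18880 − 12509) / 14 ≈ 455.07.

x ≈ 455.1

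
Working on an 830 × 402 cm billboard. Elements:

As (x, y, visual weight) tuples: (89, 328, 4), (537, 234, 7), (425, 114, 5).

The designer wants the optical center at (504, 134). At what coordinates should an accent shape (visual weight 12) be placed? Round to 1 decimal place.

(656.0, 19.3)

With the accent shape, Σw becomes 4 + 7 + 5 + 12 = 28.
Along x: (6240 + 12·x) / 28 = 504 (existing moment 4·89 + 7·537 + 5·425 = 6240) ⇒ x = (14112 − 6240) / 12 ≈ 656.00.
Along y: (3520 + 12·y) / 28 = 134 (existing moment 4·328 + 7·234 + 5·114 = 3520) ⇒ y = (3752 − 3520) / 12 ≈ 19.33.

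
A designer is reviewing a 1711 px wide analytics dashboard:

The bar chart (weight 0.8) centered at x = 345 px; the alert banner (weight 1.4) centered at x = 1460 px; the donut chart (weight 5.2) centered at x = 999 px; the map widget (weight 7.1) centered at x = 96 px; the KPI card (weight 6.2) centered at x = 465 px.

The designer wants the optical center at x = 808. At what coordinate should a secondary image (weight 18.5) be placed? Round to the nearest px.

x ≈ 1113

With the secondary image, Σw becomes 0.8 + 1.4 + 5.2 + 7.1 + 6.2 + 18.5 = 39.2.
Along x: (11079.4 + 18.5·x) / 39.2 = 808 (existing moment 0.8·345 + 1.4·1460 + 5.2·999 + 7.1·96 + 6.2·465 = 11079.4) ⇒ x = (31673.6 − 11079.4) / 18.5 ≈ 1113.20.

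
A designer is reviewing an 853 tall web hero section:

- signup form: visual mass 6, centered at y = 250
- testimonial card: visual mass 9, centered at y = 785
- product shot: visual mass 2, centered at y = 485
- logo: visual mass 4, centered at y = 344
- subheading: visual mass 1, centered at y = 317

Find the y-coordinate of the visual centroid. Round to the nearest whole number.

y ≈ 510

Total weight = 6 + 9 + 2 + 4 + 1 = 22.
Σw·y = 6·250 + 9·785 + 2·485 + 4·344 + 1·317 = 11228, so ȳ = 11228/22 ≈ 510.36.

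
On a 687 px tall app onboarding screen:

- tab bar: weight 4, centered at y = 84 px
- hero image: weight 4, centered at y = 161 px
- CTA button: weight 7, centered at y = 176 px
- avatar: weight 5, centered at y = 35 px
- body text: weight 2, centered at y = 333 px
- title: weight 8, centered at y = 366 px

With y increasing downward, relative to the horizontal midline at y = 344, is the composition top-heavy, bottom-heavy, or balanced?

Total weight = 4 + 4 + 7 + 5 + 2 + 8 = 30.
Σw·y = 5981; ȳ = 5981/30 ≈ 199.37.
199.4 vs midline 344 → top-heavy.

top-heavy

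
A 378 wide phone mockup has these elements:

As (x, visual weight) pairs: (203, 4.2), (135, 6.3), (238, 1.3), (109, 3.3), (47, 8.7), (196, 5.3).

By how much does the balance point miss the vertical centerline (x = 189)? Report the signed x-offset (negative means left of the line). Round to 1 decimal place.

≈ -57.7

Weights sum to 4.2 + 6.3 + 1.3 + 3.3 + 8.7 + 5.3 = 29.1.
Σw·x = 3819.9; x̄ = 3819.9/29.1 ≈ 131.27.
Against x = 189, that's 131.27 − 189 = -57.73.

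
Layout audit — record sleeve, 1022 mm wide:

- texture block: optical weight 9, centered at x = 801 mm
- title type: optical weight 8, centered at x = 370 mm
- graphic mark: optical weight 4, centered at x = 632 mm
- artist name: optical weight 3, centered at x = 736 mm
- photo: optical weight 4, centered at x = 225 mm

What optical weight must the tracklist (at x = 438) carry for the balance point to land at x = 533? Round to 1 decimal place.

Fixed elements: Σw = 9 + 8 + 4 + 3 + 4 = 28, Σw·x = 9·801 + 8·370 + 4·632 + 3·736 + 4·225 = 15805.
Balance at x = 533 requires (15805 + w·438) / (28 + w) = 533.
So w = (533·28 − 15805)/(438 − 533) = -881/-95 ≈ 9.27.

w ≈ 9.3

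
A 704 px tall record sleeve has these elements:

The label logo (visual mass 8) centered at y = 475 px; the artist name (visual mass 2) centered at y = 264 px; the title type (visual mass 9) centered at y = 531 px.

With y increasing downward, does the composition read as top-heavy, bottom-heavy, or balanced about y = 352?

Weights sum to 8 + 2 + 9 = 19.
Σw·y = 8·475 + 2·264 + 9·531 = 9107, so ȳ = 9107/19 ≈ 479.32.
Since 479.3 is below (larger y than) 352, the composition reads bottom-heavy.

bottom-heavy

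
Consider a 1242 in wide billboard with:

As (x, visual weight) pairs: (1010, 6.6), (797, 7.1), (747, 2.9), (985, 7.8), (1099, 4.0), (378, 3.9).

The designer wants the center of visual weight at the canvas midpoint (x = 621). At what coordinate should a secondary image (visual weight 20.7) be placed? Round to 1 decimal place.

After adding the secondary image, total weight = 6.6 + 7.1 + 2.9 + 7.8 + 4.0 + 3.9 + 20.7 = 53.0.
x: need Σw·x = 53.0·621 = 32913.0. Existing = 6.6·1010 + 7.1·797 + 2.9·747 + 7.8·985 + 4.0·1099 + 3.9·378 = 28044.2. Remainder 4868.8 / 20.7 ≈ 235.21.

x ≈ 235.2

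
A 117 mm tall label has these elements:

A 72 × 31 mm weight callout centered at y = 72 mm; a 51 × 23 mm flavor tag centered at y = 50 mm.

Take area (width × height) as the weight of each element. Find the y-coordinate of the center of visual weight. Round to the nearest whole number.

Areas: weight callout 72·31 = 2232, flavor tag 51·23 = 1173. Total weight = 3405.
y-moment: 2232·72 + 1173·50 = 219354; centroid 219354/3405 ≈ 64.42.

y ≈ 64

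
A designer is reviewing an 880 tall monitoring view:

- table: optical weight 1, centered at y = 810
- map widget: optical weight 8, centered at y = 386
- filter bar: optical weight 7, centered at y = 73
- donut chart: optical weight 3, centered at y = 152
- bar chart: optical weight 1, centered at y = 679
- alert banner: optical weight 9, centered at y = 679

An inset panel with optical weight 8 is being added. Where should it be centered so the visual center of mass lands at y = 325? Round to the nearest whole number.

After adding the inset panel, total weight = 1 + 8 + 7 + 3 + 1 + 9 + 8 = 37.
Along y: (11655 + 8·y) / 37 = 325 (existing moment 1·810 + 8·386 + 7·73 + 3·152 + 1·679 + 9·679 = 11655) ⇒ y = (12025 − 11655) / 8 ≈ 46.25.

y ≈ 46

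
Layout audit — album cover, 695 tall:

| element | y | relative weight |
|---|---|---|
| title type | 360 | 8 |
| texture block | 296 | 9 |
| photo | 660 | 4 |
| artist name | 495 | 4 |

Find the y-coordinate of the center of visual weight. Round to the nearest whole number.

y ≈ 407

Weights sum to 8 + 9 + 4 + 4 = 25.
Σw·y = 8·360 + 9·296 + 4·660 + 4·495 = 10164, so ȳ = 10164/25 ≈ 406.56.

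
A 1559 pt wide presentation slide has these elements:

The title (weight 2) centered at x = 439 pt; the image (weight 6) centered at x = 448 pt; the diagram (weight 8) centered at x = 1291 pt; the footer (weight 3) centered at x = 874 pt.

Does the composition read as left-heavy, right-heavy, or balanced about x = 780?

right-heavy

Total weight = 2 + 6 + 8 + 3 = 19.
Σw·x = 2·439 + 6·448 + 8·1291 + 3·874 = 16516, so x̄ = 16516/19 ≈ 869.26.
869.3 lies right of the midline 780, so the layout is right-heavy.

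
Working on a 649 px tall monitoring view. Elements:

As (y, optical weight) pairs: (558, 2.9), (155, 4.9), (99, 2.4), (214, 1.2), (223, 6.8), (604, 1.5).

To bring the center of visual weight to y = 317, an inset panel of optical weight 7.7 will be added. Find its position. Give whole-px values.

y ≈ 440

New total weight: (2.9 + 4.9 + 2.4 + 1.2 + 6.8 + 1.5) + 7.7 = 27.4.
y: target moment 27.4×317 = 8685.8; current 2.9·558 + 4.9·155 + 2.4·99 + 1.2·214 + 6.8·223 + 1.5·604 = 5294.5; the inset panel supplies 3391.3, so y = 3391.3/7.7 ≈ 440.43.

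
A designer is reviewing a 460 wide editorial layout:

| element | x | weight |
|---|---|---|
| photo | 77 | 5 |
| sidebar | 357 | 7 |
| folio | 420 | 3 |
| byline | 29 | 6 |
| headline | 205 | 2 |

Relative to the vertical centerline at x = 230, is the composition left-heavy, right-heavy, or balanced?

left-heavy

Weights sum to 5 + 7 + 3 + 6 + 2 = 23.
Σw·x = 5·77 + 7·357 + 3·420 + 6·29 + 2·205 = 4728, so x̄ = 4728/23 ≈ 205.57.
205.6 lies left of the midline 230, so the layout is left-heavy.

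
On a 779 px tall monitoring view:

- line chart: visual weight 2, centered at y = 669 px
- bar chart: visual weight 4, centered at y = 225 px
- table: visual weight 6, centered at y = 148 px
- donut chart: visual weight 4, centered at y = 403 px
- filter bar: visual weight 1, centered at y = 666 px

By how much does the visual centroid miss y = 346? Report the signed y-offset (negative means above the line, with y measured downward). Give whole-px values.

≈ -28 px

Weights sum to 2 + 4 + 6 + 4 + 1 = 17.
y-moment: 2·669 + 4·225 + 6·148 + 4·403 + 1·666 = 5404; centroid 5404/17 ≈ 317.88.
Difference: 317.88 − 346 ≈ -28.12.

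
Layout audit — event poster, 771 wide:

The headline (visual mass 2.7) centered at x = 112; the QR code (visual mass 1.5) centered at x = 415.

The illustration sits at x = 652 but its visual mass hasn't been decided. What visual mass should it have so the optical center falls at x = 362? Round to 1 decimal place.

w ≈ 2.1

Known weights sum to 2.7 + 1.5 = 4.2; their moment is 2.7·112 + 1.5·415 = 924.9.
Set Σw·x/Σw = 362: (924.9 + 652w) = 362·(4.2 + w).
Solving: w = (362·4.2 − 924.9) / (652 − 362) = 595.5 / 290 ≈ 2.05.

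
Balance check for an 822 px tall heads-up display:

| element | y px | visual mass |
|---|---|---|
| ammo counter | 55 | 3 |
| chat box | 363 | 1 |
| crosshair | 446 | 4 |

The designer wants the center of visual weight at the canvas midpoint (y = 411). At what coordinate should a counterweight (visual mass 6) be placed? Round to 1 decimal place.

y ≈ 573.7

New total weight: (3 + 1 + 4) + 6 = 14.
Along y: (2312 + 6·y) / 14 = 411 (existing moment 3·55 + 1·363 + 4·446 = 2312) ⇒ y = (5754 − 2312) / 6 ≈ 573.67.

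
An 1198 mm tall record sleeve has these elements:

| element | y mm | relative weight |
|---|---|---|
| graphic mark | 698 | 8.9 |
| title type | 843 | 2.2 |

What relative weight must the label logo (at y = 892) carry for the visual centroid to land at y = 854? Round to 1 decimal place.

w ≈ 37.2

Fixed elements: Σw = 8.9 + 2.2 = 11.1, Σw·y = 8.9·698 + 2.2·843 = 8066.8.
Balance at y = 854 requires (8066.8 + w·892) / (11.1 + w) = 854.
So w = (854·11.1 − 8066.8)/(892 − 854) = 1412.6/38 ≈ 37.17.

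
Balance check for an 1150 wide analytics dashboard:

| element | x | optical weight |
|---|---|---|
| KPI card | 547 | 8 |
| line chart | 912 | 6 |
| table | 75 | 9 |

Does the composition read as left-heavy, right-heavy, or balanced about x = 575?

left-heavy

Σw = 8 + 6 + 9 = 23.
Σw·x = 8·547 + 6·912 + 9·75 = 10523, so x̄ = 10523/23 ≈ 457.52.
Since 457.5 is left of 575, the composition reads left-heavy.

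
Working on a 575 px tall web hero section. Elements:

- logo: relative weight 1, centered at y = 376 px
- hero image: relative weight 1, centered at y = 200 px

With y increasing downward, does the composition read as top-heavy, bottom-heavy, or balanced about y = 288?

Total weight = 1 + 1 = 2.
Σw·y = 1·376 + 1·200 = 576, so ȳ = 576/2 ≈ 288.00.
The centroid 288.00 matches the midline at 288, so the layout is balanced.

balanced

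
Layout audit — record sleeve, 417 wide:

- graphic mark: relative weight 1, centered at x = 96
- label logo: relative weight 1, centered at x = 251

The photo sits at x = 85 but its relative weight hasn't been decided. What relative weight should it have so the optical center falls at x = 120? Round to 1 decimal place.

Known weights sum to 1 + 1 = 2; their moment is 1·96 + 1·251 = 347.
For the centroid to hit 120: (347 + w·85) / (2 + w) = 120.
Rearranging, w·(85 − 120) = 120·2 − 347 = -107, so w ≈ -107/-35 = 3.06.

w ≈ 3.1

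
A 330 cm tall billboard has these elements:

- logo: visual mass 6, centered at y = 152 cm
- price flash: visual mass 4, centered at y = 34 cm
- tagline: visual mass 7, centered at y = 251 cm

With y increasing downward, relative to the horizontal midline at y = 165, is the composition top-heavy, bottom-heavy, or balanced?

balanced

Σw = 6 + 4 + 7 = 17.
Σw·y = 6·152 + 4·34 + 7·251 = 2805, so ȳ = 2805/17 ≈ 165.00.
The centroid 165.00 matches the midline at 165, so the layout is balanced.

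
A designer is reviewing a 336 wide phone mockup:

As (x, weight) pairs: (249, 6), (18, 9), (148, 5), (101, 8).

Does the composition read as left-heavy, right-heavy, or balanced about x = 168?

Total weight = 6 + 9 + 5 + 8 = 28.
x: (6·249 + 9·18 + 5·148 + 8·101) / 28 = 3204 / 28 ≈ 114.43
114.4 vs midline 168 → left-heavy.

left-heavy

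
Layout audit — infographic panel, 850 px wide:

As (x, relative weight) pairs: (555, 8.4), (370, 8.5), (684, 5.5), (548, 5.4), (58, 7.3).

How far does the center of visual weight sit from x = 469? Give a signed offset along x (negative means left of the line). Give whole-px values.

Weights sum to 8.4 + 8.5 + 5.5 + 5.4 + 7.3 = 35.1.
x: (8.4·555 + 8.5·370 + 5.5·684 + 5.4·548 + 7.3·58) / 35.1 = 14951.6 / 35.1 ≈ 425.97
Against x = 469, that's 425.97 − 469 = -43.03.

≈ -43 px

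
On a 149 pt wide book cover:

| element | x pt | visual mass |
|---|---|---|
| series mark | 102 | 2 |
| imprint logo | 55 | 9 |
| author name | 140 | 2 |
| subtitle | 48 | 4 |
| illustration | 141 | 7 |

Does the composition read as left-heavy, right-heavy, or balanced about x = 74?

Total weight = 2 + 9 + 2 + 4 + 7 = 24.
Σw·x = 2·102 + 9·55 + 2·140 + 4·48 + 7·141 = 2158, so x̄ = 2158/24 ≈ 89.92.
89.9 vs midline 74 → right-heavy.

right-heavy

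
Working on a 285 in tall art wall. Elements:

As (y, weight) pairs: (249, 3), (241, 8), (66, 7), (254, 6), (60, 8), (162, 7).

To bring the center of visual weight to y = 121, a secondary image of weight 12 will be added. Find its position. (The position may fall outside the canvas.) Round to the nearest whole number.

After adding the secondary image, total weight = 3 + 8 + 7 + 6 + 8 + 7 + 12 = 51.
y: need Σw·y = 51·121 = 6171. Existing = 3·249 + 8·241 + 7·66 + 6·254 + 8·60 + 7·162 = 6275. Remainder -104 / 12 ≈ -8.67.

y ≈ -9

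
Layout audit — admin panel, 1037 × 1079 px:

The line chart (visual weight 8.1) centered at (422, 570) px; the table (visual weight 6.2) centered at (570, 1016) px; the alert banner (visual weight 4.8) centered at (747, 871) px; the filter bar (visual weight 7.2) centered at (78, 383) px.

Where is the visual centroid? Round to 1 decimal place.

Weights sum to 8.1 + 6.2 + 4.8 + 7.2 = 26.3.
x-moment: 8.1·422 + 6.2·570 + 4.8·747 + 7.2·78 = 11099.4; centroid 11099.4/26.3 ≈ 422.03.
y-moment: 8.1·570 + 6.2·1016 + 4.8·871 + 7.2·383 = 17854.6; centroid 17854.6/26.3 ≈ 678.88.

(422.0, 678.9)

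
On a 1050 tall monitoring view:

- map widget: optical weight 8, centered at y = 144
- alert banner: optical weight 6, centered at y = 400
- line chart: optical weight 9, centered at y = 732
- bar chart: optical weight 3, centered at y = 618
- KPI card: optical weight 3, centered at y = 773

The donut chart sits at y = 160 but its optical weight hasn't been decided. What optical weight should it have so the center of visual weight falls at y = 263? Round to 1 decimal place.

Known weights sum to 8 + 6 + 9 + 3 + 3 = 29; their moment is 8·144 + 6·400 + 9·732 + 3·618 + 3·773 = 14313.
Set Σw·y/Σw = 263: (14313 + 160w) = 263·(29 + w).
So w = (263·29 − 14313)/(160 − 263) = -6686/-103 ≈ 64.91.

w ≈ 64.9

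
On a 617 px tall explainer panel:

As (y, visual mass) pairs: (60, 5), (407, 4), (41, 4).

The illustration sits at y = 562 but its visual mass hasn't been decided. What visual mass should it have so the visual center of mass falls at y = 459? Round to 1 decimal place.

Existing Σw = 13 (5 + 4 + 4); existing moment 5·60 + 4·407 + 4·41 = 2092.
Balance at y = 459 requires (2092 + w·562) / (13 + w) = 459.
So w = (459·13 − 2092)/(562 − 459) = 3875/103 ≈ 37.62.

w ≈ 37.6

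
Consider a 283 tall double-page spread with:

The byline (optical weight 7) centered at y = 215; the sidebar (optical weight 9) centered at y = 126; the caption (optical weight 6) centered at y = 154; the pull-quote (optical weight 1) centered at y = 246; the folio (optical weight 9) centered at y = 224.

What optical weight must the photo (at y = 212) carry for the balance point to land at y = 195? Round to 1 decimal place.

w ≈ 24.4

Existing Σw = 32 (7 + 9 + 6 + 1 + 9); existing moment 7·215 + 9·126 + 6·154 + 1·246 + 9·224 = 5825.
Balance at y = 195 requires (5825 + w·212) / (32 + w) = 195.
So w = (195·32 − 5825)/(212 − 195) = 415/17 ≈ 24.41.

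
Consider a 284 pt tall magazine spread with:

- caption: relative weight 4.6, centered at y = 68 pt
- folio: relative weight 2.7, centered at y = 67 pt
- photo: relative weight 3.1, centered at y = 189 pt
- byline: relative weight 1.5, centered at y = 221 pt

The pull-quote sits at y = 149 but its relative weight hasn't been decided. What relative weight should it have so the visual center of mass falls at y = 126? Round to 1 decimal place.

Fixed elements: Σw = 4.6 + 2.7 + 3.1 + 1.5 = 11.9, Σw·y = 4.6·68 + 2.7·67 + 3.1·189 + 1.5·221 = 1411.1.
Balance at y = 126 requires (1411.1 + w·149) / (11.9 + w) = 126.
Rearranging, w·(149 − 126) = 126·11.9 − 1411.1 = 88.3, so w ≈ 88.3/23 = 3.84.

w ≈ 3.8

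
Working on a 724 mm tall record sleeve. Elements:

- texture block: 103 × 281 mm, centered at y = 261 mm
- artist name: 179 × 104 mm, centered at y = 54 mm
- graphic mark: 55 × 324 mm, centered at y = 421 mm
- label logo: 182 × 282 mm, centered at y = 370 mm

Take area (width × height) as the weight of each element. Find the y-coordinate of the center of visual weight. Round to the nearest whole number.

Areas → weights: texture block 103·281 = 28943, artist name 179·104 = 18616, graphic mark 55·324 = 17820, label logo 182·282 = 51324; Σw = 116703.
y-moment: 28943·261 + 18616·54 + 17820·421 + 51324·370 = 35051487; centroid 35051487/116703 ≈ 300.35.

y ≈ 300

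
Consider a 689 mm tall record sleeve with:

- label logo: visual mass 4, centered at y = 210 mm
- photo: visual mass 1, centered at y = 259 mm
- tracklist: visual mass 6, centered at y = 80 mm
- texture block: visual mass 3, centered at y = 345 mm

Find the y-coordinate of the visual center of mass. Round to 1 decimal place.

Total weight = 4 + 1 + 6 + 3 = 14.
y-moment: 4·210 + 1·259 + 6·80 + 3·345 = 2614; centroid 2614/14 ≈ 186.71.

y ≈ 186.7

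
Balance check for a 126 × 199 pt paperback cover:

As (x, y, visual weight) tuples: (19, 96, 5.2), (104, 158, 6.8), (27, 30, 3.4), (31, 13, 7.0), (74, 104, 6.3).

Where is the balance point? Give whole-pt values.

Total weight = 5.2 + 6.8 + 3.4 + 7.0 + 6.3 = 28.7.
x-moment: 5.2·19 + 6.8·104 + 3.4·27 + 7.0·31 + 6.3·74 = 1581.0; centroid 1581.0/28.7 ≈ 55.09.
y-moment: 5.2·96 + 6.8·158 + 3.4·30 + 7.0·13 + 6.3·104 = 2421.8; centroid 2421.8/28.7 ≈ 84.38.

(55, 84)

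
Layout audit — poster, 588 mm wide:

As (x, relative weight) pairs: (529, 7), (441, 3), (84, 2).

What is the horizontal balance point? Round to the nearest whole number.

Weights sum to 7 + 3 + 2 = 12.
x: (7·529 + 3·441 + 2·84) / 12 = 5194 / 12 ≈ 432.83

x ≈ 433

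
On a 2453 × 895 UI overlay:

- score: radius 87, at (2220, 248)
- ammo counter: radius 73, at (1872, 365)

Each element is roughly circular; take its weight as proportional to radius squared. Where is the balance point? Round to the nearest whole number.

Weights ∝ r²: score 87² = 7569, ammo counter 73² = 5329; Σw = 12898.
x-moment: 7569·2220 + 5329·1872 = 26779068; centroid 26779068/12898 ≈ 2076.22.
y-moment: 7569·248 + 5329·365 = 3822197; centroid 3822197/12898 ≈ 296.34.

(2076, 296)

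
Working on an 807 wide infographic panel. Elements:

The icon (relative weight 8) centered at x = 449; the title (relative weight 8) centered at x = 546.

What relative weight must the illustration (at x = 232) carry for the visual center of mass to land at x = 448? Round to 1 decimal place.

Fixed elements: Σw = 8 + 8 = 16, Σw·x = 8·449 + 8·546 = 7960.
Balance at x = 448 requires (7960 + w·232) / (16 + w) = 448.
Solving: w = (448·16 − 7960) / (232 − 448) = -792 / -216 ≈ 3.67.

w ≈ 3.7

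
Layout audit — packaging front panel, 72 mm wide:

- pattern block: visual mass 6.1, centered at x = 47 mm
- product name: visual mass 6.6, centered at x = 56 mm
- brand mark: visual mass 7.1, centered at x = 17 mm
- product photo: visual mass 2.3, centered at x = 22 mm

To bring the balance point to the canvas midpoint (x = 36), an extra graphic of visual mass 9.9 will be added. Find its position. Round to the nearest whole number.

x ≈ 33

After adding the extra graphic, total weight = 6.1 + 6.6 + 7.1 + 2.3 + 9.9 = 32.0.
Along x: (827.6 + 9.9·x) / 32.0 = 36 (existing moment 6.1·47 + 6.6·56 + 7.1·17 + 2.3·22 = 827.6) ⇒ x = (1152.0 − 827.6) / 9.9 ≈ 32.77.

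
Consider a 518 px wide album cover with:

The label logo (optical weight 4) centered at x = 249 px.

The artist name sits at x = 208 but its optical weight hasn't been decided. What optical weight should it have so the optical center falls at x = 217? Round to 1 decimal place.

The single fixed element contributes weight 4, moment 4·249 = 996.
Set Σw·x/Σw = 217: (996 + 208w) = 217·(4 + w).
Rearranging, w·(208 − 217) = 217·4 − 996 = -128, so w ≈ -128/-9 = 14.22.

w ≈ 14.2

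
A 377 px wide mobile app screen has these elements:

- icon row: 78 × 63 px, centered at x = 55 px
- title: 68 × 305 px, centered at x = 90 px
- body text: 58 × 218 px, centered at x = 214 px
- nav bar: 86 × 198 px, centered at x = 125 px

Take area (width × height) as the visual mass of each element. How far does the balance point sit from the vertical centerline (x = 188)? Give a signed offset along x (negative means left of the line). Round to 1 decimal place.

≈ -62.0 px

Areas → weights: icon row 78·63 = 4914, title 68·305 = 20740, body text 58·218 = 12644, nav bar 86·198 = 17028; Σw = 55326.
x-moment: 4914·55 + 20740·90 + 12644·214 + 17028·125 = 6971186; centroid 6971186/55326 ≈ 126.00.
Offset from x = 188: 126.00 − 188 ≈ -62.00.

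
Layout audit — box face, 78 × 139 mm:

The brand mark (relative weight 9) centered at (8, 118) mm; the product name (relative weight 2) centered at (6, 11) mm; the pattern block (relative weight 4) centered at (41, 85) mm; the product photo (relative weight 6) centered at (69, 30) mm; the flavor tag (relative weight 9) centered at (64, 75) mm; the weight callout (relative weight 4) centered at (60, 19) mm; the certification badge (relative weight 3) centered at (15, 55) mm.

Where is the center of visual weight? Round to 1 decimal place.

(41.2, 68.1)

Σw = 9 + 2 + 4 + 6 + 9 + 4 + 3 = 37.
x-moment: 9·8 + 2·6 + 4·41 + 6·69 + 9·64 + 4·60 + 3·15 = 1523; centroid 1523/37 ≈ 41.16.
y-moment: 9·118 + 2·11 + 4·85 + 6·30 + 9·75 + 4·19 + 3·55 = 2520; centroid 2520/37 ≈ 68.11.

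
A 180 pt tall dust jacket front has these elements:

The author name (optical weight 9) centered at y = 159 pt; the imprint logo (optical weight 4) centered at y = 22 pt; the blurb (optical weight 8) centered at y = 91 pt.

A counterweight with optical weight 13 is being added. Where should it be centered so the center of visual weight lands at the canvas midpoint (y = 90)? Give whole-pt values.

New total weight: (9 + 4 + 8) + 13 = 34.
y: target moment 34×90 = 3060; current 9·159 + 4·22 + 8·91 = 2247; the counterweight supplies 813, so y = 813/13 ≈ 62.54.

y ≈ 63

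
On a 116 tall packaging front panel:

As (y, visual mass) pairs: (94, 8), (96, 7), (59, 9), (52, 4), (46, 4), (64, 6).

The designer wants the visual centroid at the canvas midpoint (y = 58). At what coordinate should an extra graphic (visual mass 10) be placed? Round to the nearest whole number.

After adding the extra graphic, total weight = 8 + 7 + 9 + 4 + 4 + 6 + 10 = 48.
y: need Σw·y = 48·58 = 2784. Existing = 8·94 + 7·96 + 9·59 + 4·52 + 4·46 + 6·64 = 2731. Remainder 53 / 10 ≈ 5.30.

y ≈ 5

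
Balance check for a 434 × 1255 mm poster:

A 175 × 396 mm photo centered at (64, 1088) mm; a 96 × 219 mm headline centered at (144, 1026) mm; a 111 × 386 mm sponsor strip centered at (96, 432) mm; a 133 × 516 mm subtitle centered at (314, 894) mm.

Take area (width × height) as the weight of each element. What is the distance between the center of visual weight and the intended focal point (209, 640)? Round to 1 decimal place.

≈ 240.5 mm

Areas → weights: photo 175·396 = 69300, headline 96·219 = 21024, sponsor strip 111·386 = 42846, subtitle 133·516 = 68628; Σw = 201798.
x-moment: 69300·64 + 21024·144 + 42846·96 + 68628·314 = 33125064; centroid 33125064/201798 ≈ 164.15.
y-moment: 69300·1088 + 21024·1026 + 42846·432 + 68628·894 = 176831928; centroid 176831928/201798 ≈ 876.28.
From (209, 640): dx = -44.85, dy = 236.28, so the distance is √(dx²+dy²) ≈ 240.50.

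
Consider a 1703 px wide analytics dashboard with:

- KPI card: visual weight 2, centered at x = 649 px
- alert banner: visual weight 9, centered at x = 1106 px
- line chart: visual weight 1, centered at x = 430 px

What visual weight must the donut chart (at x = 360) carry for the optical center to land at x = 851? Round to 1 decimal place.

w ≈ 3.0

Fixed elements: Σw = 2 + 9 + 1 = 12, Σw·x = 2·649 + 9·1106 + 1·430 = 11682.
Set Σw·x/Σw = 851: (11682 + 360w) = 851·(12 + w).
Solving: w = (851·12 − 11682) / (360 − 851) = -1470 / -491 ≈ 2.99.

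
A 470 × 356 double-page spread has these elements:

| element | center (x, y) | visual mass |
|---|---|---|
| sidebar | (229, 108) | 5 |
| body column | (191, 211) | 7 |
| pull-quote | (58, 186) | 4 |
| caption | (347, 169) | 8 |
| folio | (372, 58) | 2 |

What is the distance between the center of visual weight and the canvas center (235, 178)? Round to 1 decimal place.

Total weight = 5 + 7 + 4 + 8 + 2 = 26.
x-moment: 5·229 + 7·191 + 4·58 + 8·347 + 2·372 = 6234; centroid 6234/26 ≈ 239.77.
y-moment: 5·108 + 7·211 + 4·186 + 8·169 + 2·58 = 4229; centroid 4229/26 ≈ 162.65.
From (235, 178): dx = 4.77, dy = -15.35, so the distance is √(dx²+dy²) ≈ 16.07.

≈ 16.1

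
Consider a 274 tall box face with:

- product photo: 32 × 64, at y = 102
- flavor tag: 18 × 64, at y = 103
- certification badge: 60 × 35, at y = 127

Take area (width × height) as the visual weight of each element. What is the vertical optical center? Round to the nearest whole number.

Taking area as weight: product photo 32·64 = 2048, flavor tag 18·64 = 1152, certification badge 60·35 = 2100. Sum 5300.
Σw·y = 2048·102 + 1152·103 + 2100·127 = 594252, so ȳ = 594252/5300 ≈ 112.12.

y ≈ 112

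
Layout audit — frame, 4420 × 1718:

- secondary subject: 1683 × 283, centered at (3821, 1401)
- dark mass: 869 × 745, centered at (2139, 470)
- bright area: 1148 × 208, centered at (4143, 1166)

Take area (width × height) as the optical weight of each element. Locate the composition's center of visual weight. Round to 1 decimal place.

Areas: secondary subject 1683·283 = 476289, dark mass 869·745 = 647405, bright area 1148·208 = 238784. Total weight = 1362478.
x-moment: 476289·3821 + 647405·2139 + 238784·4143 = 4193981676; centroid 4193981676/1362478 ≈ 3078.20.
y-moment: 476289·1401 + 647405·470 + 238784·1166 = 1249983383; centroid 1249983383/1362478 ≈ 917.43.

(3078.2, 917.4)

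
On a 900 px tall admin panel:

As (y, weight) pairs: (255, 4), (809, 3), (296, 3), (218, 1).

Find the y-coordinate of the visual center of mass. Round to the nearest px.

Weights sum to 4 + 3 + 3 + 1 = 11.
y: (4·255 + 3·809 + 3·296 + 1·218) / 11 = 4553 / 11 ≈ 413.91

y ≈ 414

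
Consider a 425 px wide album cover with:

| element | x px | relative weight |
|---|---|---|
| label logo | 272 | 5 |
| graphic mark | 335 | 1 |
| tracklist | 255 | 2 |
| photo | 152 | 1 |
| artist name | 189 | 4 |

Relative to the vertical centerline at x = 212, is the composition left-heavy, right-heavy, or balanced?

right-heavy

Weights sum to 5 + 1 + 2 + 1 + 4 = 13.
Σw·x = 5·272 + 1·335 + 2·255 + 1·152 + 4·189 = 3113, so x̄ = 3113/13 ≈ 239.46.
Since 239.5 is right of 212, the composition reads right-heavy.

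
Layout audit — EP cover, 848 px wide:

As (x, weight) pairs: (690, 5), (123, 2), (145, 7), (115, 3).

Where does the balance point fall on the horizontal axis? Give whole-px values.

Weights sum to 5 + 2 + 7 + 3 = 17.
Σw·x = 5·690 + 2·123 + 7·145 + 3·115 = 5056, so x̄ = 5056/17 ≈ 297.41.

x ≈ 297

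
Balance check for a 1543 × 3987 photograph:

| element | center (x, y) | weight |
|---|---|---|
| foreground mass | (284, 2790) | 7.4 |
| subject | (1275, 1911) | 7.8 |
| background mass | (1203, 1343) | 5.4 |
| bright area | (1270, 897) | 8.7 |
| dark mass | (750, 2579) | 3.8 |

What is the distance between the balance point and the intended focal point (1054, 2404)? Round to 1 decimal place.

Weights sum to 7.4 + 7.8 + 5.4 + 8.7 + 3.8 = 33.1.
x: (7.4·284 + 7.8·1275 + 5.4·1203 + 8.7·1270 + 3.8·750) / 33.1 = 32441.8 / 33.1 ≈ 980.11
y: (7.4·2790 + 7.8·1911 + 5.4·1343 + 8.7·897 + 3.8·2579) / 33.1 = 60408.1 / 33.1 ≈ 1825.02
Relative to (1054, 2404): Δ = (-73.89, -578.98); |Δ| = √(-73.89² + -578.98²) ≈ 583.68.

≈ 583.7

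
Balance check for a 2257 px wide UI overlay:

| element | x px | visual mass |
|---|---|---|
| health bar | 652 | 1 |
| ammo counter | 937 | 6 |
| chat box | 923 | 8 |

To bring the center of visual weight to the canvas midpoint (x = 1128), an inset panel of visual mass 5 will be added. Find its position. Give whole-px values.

New total weight: (1 + 6 + 8) + 5 = 20.
Along x: (13658 + 5·x) / 20 = 1128 (existing moment 1·652 + 6·937 + 8·923 = 13658) ⇒ x = (22560 − 13658) / 5 ≈ 1780.40.

x ≈ 1780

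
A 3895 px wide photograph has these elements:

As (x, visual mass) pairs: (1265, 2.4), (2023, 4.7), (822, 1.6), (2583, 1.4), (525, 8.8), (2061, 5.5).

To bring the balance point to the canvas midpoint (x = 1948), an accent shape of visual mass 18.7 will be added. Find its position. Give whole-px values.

x ≈ 2702

New total weight: (2.4 + 4.7 + 1.6 + 1.4 + 8.8 + 5.5) + 18.7 = 43.1.
x: need Σw·x = 43.1·1948 = 83958.8. Existing = 2.4·1265 + 4.7·2023 + 1.6·822 + 1.4·2583 + 8.8·525 + 5.5·2061 = 33431.0. Remainder 50527.8 / 18.7 ≈ 2702.02.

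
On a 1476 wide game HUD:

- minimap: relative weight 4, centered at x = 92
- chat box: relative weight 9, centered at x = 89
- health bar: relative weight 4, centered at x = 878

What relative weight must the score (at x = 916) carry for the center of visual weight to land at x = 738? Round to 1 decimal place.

w ≈ 44.2

Existing Σw = 17 (4 + 9 + 4); existing moment 4·92 + 9·89 + 4·878 = 4681.
For the centroid to hit 738: (4681 + w·916) / (17 + w) = 738.
Solving: w = (738·17 − 4681) / (916 − 738) = 7865 / 178 ≈ 44.19.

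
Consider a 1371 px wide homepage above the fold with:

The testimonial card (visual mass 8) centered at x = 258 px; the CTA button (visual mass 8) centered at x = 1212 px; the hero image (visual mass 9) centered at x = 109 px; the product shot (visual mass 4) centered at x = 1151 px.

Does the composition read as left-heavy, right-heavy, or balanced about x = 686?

Σw = 8 + 8 + 9 + 4 = 29.
x: (8·258 + 8·1212 + 9·109 + 4·1151) / 29 = 17345 / 29 ≈ 598.10
Since 598.1 is left of 686, the composition reads left-heavy.

left-heavy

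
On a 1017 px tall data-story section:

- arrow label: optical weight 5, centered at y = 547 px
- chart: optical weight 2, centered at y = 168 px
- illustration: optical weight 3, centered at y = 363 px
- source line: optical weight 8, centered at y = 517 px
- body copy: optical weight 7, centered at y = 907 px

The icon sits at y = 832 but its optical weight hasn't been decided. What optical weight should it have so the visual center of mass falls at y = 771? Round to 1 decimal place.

Known weights sum to 5 + 2 + 3 + 8 + 7 = 25; their moment is 5·547 + 2·168 + 3·363 + 8·517 + 7·907 = 14645.
Balance at y = 771 requires (14645 + w·832) / (25 + w) = 771.
So w = (771·25 − 14645)/(832 − 771) = 4630/61 ≈ 75.90.

w ≈ 75.9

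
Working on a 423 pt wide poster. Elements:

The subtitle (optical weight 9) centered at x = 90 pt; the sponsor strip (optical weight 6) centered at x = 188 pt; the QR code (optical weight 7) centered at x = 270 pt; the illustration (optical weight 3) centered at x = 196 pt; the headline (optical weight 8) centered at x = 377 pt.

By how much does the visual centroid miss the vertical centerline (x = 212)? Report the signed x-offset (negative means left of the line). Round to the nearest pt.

≈ 13 pt

Σw = 9 + 6 + 7 + 3 + 8 = 33.
x: (9·90 + 6·188 + 7·270 + 3·196 + 8·377) / 33 = 7432 / 33 ≈ 225.21
Against x = 212, that's 225.21 − 212 = 13.21.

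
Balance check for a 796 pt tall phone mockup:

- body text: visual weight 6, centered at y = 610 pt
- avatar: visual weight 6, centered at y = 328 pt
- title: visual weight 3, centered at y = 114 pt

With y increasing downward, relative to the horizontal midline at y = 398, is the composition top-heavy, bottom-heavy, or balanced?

balanced

Σw = 6 + 6 + 3 = 15.
y-moment: 6·610 + 6·328 + 3·114 = 5970; centroid 5970/15 ≈ 398.00.
398.00 = 398 exactly: balanced.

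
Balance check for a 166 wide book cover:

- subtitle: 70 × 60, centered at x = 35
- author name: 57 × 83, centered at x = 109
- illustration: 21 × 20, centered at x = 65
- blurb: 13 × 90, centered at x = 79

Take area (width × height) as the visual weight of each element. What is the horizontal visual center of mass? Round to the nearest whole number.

Taking area as weight: subtitle 70·60 = 4200, author name 57·83 = 4731, illustration 21·20 = 420, blurb 13·90 = 1170. Sum 10521.
x-moment: 4200·35 + 4731·109 + 420·65 + 1170·79 = 782409; centroid 782409/10521 ≈ 74.37.

x ≈ 74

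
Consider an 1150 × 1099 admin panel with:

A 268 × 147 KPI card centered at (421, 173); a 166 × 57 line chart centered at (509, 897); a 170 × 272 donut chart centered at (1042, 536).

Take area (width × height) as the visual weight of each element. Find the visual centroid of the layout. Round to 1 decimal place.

Areas: KPI card 268·147 = 39396, line chart 166·57 = 9462, donut chart 170·272 = 46240. Total weight = 95098.
Σw·x = 39396·421 + 9462·509 + 46240·1042 = 69583954, so x̄ = 69583954/95098 ≈ 731.71.
Σw·y = 39396·173 + 9462·897 + 46240·536 = 40087562, so ȳ = 40087562/95098 ≈ 421.54.

(731.7, 421.5)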